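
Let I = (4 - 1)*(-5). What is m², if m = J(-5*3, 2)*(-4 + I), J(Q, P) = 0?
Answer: 0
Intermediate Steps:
I = -15 (I = 3*(-5) = -15)
m = 0 (m = 0*(-4 - 15) = 0*(-19) = 0)
m² = 0² = 0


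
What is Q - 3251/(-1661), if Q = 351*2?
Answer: 1169273/1661 ≈ 703.96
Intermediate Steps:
Q = 702
Q - 3251/(-1661) = 702 - 3251/(-1661) = 702 - 3251*(-1)/1661 = 702 - 1*(-3251/1661) = 702 + 3251/1661 = 1169273/1661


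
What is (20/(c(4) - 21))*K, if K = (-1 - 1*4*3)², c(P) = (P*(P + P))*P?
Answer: 3380/107 ≈ 31.589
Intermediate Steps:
c(P) = 2*P³ (c(P) = (P*(2*P))*P = (2*P²)*P = 2*P³)
K = 169 (K = (-1 - 4*3)² = (-1 - 12)² = (-13)² = 169)
(20/(c(4) - 21))*K = (20/(2*4³ - 21))*169 = (20/(2*64 - 21))*169 = (20/(128 - 21))*169 = (20/107)*169 = 3380/107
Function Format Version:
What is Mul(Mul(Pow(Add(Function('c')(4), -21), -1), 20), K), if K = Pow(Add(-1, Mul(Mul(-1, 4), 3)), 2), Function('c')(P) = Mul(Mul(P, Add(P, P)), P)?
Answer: Rational(3380, 107) ≈ 31.589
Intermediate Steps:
Function('c')(P) = Mul(2, Pow(P, 3)) (Function('c')(P) = Mul(Mul(P, Mul(2, P)), P) = Mul(Mul(2, Pow(P, 2)), P) = Mul(2, Pow(P, 3)))
K = 169 (K = Pow(Add(-1, Mul(-4, 3)), 2) = Pow(Add(-1, -12), 2) = Pow(-13, 2) = 169)
Mul(Mul(Pow(Add(Function('c')(4), -21), -1), 20), K) = Mul(Mul(Pow(Add(Mul(2, Pow(4, 3)), -21), -1), 20), 169) = Mul(Mul(Pow(Add(Mul(2, 64), -21), -1), 20), 169) = Mul(Mul(Pow(Add(128, -21), -1), 20), 169) = Mul(Mul(Pow(107, -1), 20), 169) = Mul(Mul(Rational(1, 107), 20), 169) = Mul(Rational(20, 107), 169) = Rational(3380, 107)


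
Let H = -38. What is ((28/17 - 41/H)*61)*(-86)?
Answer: -4619103/323 ≈ -14301.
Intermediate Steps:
((28/17 - 41/H)*61)*(-86) = ((28/17 - 41/(-38))*61)*(-86) = ((28*(1/17) - 41*(-1/38))*61)*(-86) = ((28/17 + 41/38)*61)*(-86) = ((1761/646)*61)*(-86) = (107421/646)*(-86) = -4619103/323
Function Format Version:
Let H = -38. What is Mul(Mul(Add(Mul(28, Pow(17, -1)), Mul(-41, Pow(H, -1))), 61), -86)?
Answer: Rational(-4619103, 323) ≈ -14301.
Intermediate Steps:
Mul(Mul(Add(Mul(28, Pow(17, -1)), Mul(-41, Pow(H, -1))), 61), -86) = Mul(Mul(Add(Mul(28, Pow(17, -1)), Mul(-41, Pow(-38, -1))), 61), -86) = Mul(Mul(Add(Mul(28, Rational(1, 17)), Mul(-41, Rational(-1, 38))), 61), -86) = Mul(Mul(Add(Rational(28, 17), Rational(41, 38)), 61), -86) = Mul(Mul(Rational(1761, 646), 61), -86) = Mul(Rational(107421, 646), -86) = Rational(-4619103, 323)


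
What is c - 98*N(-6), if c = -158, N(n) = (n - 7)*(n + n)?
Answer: -15446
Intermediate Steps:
N(n) = 2*n*(-7 + n) (N(n) = (-7 + n)*(2*n) = 2*n*(-7 + n))
c - 98*N(-6) = -158 - 196*(-6)*(-7 - 6) = -158 - 196*(-6)*(-13) = -158 - 98*156 = -158 - 15288 = -15446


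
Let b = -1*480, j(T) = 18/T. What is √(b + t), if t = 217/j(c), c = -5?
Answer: 5*I*√778/6 ≈ 23.244*I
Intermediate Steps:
b = -480
t = -1085/18 (t = 217/((18/(-5))) = 217/((18*(-⅕))) = 217/(-18/5) = 217*(-5/18) = -1085/18 ≈ -60.278)
√(b + t) = √(-480 - 1085/18) = √(-9725/18) = 5*I*√778/6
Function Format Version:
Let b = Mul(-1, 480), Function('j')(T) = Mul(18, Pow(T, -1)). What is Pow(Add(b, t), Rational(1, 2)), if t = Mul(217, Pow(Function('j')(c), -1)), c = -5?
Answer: Mul(Rational(5, 6), I, Pow(778, Rational(1, 2))) ≈ Mul(23.244, I)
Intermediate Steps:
b = -480
t = Rational(-1085, 18) (t = Mul(217, Pow(Mul(18, Pow(-5, -1)), -1)) = Mul(217, Pow(Mul(18, Rational(-1, 5)), -1)) = Mul(217, Pow(Rational(-18, 5), -1)) = Mul(217, Rational(-5, 18)) = Rational(-1085, 18) ≈ -60.278)
Pow(Add(b, t), Rational(1, 2)) = Pow(Add(-480, Rational(-1085, 18)), Rational(1, 2)) = Pow(Rational(-9725, 18), Rational(1, 2)) = Mul(Rational(5, 6), I, Pow(778, Rational(1, 2)))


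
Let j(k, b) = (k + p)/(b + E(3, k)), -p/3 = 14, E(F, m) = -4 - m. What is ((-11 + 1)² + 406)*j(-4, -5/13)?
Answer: 302588/5 ≈ 60518.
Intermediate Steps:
p = -42 (p = -3*14 = -42)
j(k, b) = (-42 + k)/(-4 + b - k) (j(k, b) = (k - 42)/(b + (-4 - k)) = (-42 + k)/(-4 + b - k))
((-11 + 1)² + 406)*j(-4, -5/13) = ((-11 + 1)² + 406)*((42 - 1*(-4))/(4 - 4 - (-5)/13)) = ((-10)² + 406)*((42 + 4)/(4 - 4 - (-5)/13)) = (100 + 406)*(46/(4 - 4 - 1*(-5/13))) = 506*(46/(4 - 4 + 5/13)) = 506*(46/(5/13)) = 506*((13/5)*46) = 506*(598/5) = 302588/5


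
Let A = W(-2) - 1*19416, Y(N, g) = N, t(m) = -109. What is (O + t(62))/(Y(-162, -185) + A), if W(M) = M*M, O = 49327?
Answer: -24609/9787 ≈ -2.5145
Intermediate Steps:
W(M) = M²
A = -19412 (A = (-2)² - 1*19416 = 4 - 19416 = -19412)
(O + t(62))/(Y(-162, -185) + A) = (49327 - 109)/(-162 - 19412) = 49218/(-19574) = 49218*(-1/19574) = -24609/9787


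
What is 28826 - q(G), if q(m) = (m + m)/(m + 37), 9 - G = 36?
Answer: 144157/5 ≈ 28831.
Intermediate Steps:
G = -27 (G = 9 - 1*36 = 9 - 36 = -27)
q(m) = 2*m/(37 + m) (q(m) = (2*m)/(37 + m) = 2*m/(37 + m))
28826 - q(G) = 28826 - 2*(-27)/(37 - 27) = 28826 - 2*(-27)/10 = 28826 - 1*(-27/5) = 28826 + 27/5 = 144157/5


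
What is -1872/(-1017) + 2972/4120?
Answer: 298199/116390 ≈ 2.5621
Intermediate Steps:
-1872/(-1017) + 2972/4120 = -1872*(-1/1017) + 2972*(1/4120) = 208/113 + 743/1030 = 298199/116390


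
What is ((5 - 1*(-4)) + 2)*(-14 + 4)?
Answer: -110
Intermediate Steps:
((5 - 1*(-4)) + 2)*(-14 + 4) = ((5 + 4) + 2)*(-10) = (9 + 2)*(-10) = 11*(-10) = -110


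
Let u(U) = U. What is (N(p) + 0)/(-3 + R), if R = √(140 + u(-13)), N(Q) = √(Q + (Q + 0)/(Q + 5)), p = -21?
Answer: 3*I*√4445/472 + 9*I*√35/472 ≈ 0.53656*I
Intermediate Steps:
N(Q) = √(Q + Q/(5 + Q))
R = √127 (R = √(140 - 13) = √127 ≈ 11.269)
(N(p) + 0)/(-3 + R) = (√(-21*(6 - 21)/(5 - 21)) + 0)/(-3 + √127) = (√(-21*(-15)/(-16)) + 0)/(-3 + √127) = (√(-21*(-1/16)*(-15)) + 0)/(-3 + √127) = (√(-315/16) + 0)/(-3 + √127) = (3*I*√35/4 + 0)/(-3 + √127) = (3*I*√35/4)/(-3 + √127) = 3*I*√35/(4*(-3 + √127))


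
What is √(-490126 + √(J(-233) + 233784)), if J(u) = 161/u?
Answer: √(-26608450414 + 233*√12691862063)/233 ≈ 699.74*I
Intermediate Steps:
√(-490126 + √(J(-233) + 233784)) = √(-490126 + √(161/(-233) + 233784)) = √(-490126 + √(161*(-1/233) + 233784)) = √(-490126 + √(-161/233 + 233784)) = √(-490126 + √(54471511/233)) = √(-490126 + √12691862063/233)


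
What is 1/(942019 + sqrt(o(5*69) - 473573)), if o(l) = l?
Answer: 942019/887400269589 - 2*I*sqrt(118307)/887400269589 ≈ 1.0615e-6 - 7.752e-10*I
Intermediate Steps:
1/(942019 + sqrt(o(5*69) - 473573)) = 1/(942019 + sqrt(5*69 - 473573)) = 1/(942019 + sqrt(345 - 473573)) = 1/(942019 + sqrt(-473228)) = 1/(942019 + 2*I*sqrt(118307))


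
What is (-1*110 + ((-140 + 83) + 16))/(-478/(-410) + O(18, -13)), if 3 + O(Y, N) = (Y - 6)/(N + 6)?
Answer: 216685/5092 ≈ 42.554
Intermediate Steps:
O(Y, N) = -3 + (-6 + Y)/(6 + N) (O(Y, N) = -3 + (Y - 6)/(N + 6) = -3 + (-6 + Y)/(6 + N))
(-1*110 + ((-140 + 83) + 16))/(-478/(-410) + O(18, -13)) = (-1*110 + ((-140 + 83) + 16))/(-478/(-410) + (-24 + 18 - 3*(-13))/(6 - 13)) = (-110 + (-57 + 16))/(-478*(-1/410) + (-24 + 18 + 39)/(-7)) = (-110 - 41)/(239/205 - ⅐*33) = -151/(239/205 - 33/7) = -151/(-5092/1435) = -151*(-1435/5092) = 216685/5092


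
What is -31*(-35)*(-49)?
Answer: -53165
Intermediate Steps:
-31*(-35)*(-49) = 1085*(-49) = -53165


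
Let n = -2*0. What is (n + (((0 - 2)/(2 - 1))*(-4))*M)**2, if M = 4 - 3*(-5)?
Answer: 23104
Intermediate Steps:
M = 19 (M = 4 + 15 = 19)
n = 0
(n + (((0 - 2)/(2 - 1))*(-4))*M)**2 = (0 + (((0 - 2)/(2 - 1))*(-4))*19)**2 = (0 + (-2/1*(-4))*19)**2 = (0 + (-2*1*(-4))*19)**2 = (0 - 2*(-4)*19)**2 = (0 + 8*19)**2 = (0 + 152)**2 = 152**2 = 23104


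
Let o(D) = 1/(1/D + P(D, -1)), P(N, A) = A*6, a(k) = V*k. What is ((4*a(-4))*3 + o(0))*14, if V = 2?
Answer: -1344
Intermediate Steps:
a(k) = 2*k
P(N, A) = 6*A
o(D) = 1/(-6 + 1/D) (o(D) = 1/(1/D + 6*(-1)) = 1/(1/D - 6) = 1/(-6 + 1/D))
((4*a(-4))*3 + o(0))*14 = ((4*(2*(-4)))*3 - 1*0/(-1 + 6*0))*14 = ((4*(-8))*3 - 1*0/(-1 + 0))*14 = (-32*3 - 1*0/(-1))*14 = (-96 - 1*0*(-1))*14 = (-96 + 0)*14 = -96*14 = -1344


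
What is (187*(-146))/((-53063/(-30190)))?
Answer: -824247380/53063 ≈ -15533.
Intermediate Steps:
(187*(-146))/((-53063/(-30190))) = -27302/((-53063*(-1/30190))) = -27302/53063/30190 = -27302*30190/53063 = -824247380/53063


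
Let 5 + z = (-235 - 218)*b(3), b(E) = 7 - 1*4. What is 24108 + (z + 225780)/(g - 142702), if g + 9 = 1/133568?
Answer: 459507628799188/19061622847 ≈ 24106.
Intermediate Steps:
g = -1202111/133568 (g = -9 + 1/133568 = -1202111/133568 ≈ -9.0000)
b(E) = 3 (b(E) = 7 - 4 = 3)
z = -1364 (z = -5 + (-235 - 218)*3 = -5 - 453*3 = -5 - 1359 = -1364)
24108 + (z + 225780)/(g - 142702) = 24108 + (-1364 + 225780)/(-1202111/133568 - 142702) = 24108 + 224416/(-19061622847/133568) = 24108 + 224416*(-133568/19061622847) = 24108 - 29974796288/19061622847 = 459507628799188/19061622847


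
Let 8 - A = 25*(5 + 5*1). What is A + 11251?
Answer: 11009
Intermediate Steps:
A = -242 (A = 8 - 25*(5 + 5*1) = 8 - 25*(5 + 5) = 8 - 25*10 = 8 - 1*250 = 8 - 250 = -242)
A + 11251 = -242 + 11251 = 11009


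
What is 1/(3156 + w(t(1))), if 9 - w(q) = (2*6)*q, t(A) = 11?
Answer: 1/3033 ≈ 0.00032971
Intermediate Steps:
w(q) = 9 - 12*q (w(q) = 9 - 2*6*q = 9 - 12*q)
1/(3156 + w(t(1))) = 1/(3156 + (9 - 12*11)) = 1/(3156 + (9 - 132)) = 1/(3156 - 123) = 1/3033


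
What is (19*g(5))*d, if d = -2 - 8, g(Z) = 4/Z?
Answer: -152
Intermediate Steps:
d = -10
(19*g(5))*d = (19*(4/5))*(-10) = (19*(4*(⅕)))*(-10) = (19*(⅘))*(-10) = (76/5)*(-10) = -152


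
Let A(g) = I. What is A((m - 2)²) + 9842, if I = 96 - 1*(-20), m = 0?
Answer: 9958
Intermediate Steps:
I = 116 (I = 96 + 20 = 116)
A(g) = 116
A((m - 2)²) + 9842 = 116 + 9842 = 9958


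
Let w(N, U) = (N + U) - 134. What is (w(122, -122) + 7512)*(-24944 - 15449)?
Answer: -298019554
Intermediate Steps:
w(N, U) = -134 + N + U
(w(122, -122) + 7512)*(-24944 - 15449) = ((-134 + 122 - 122) + 7512)*(-24944 - 15449) = (-134 + 7512)*(-40393) = 7378*(-40393) = -298019554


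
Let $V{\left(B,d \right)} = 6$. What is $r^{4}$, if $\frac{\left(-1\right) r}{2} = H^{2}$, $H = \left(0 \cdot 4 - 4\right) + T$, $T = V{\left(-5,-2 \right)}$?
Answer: $4096$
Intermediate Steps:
$T = 6$
$H = 2$ ($H = \left(0 \cdot 4 - 4\right) + 6 = \left(0 - 4\right) + 6 = -4 + 6 = 2$)
$r = -8$ ($r = - 2 \cdot 2^{2} = \left(-2\right) 4 = -8$)
$r^{4} = \left(-8\right)^{4} = 4096$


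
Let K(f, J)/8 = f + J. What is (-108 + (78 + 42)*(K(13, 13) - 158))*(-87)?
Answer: -512604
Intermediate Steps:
K(f, J) = 8*J + 8*f (K(f, J) = 8*(f + J) = 8*(J + f) = 8*J + 8*f)
(-108 + (78 + 42)*(K(13, 13) - 158))*(-87) = (-108 + (78 + 42)*((8*13 + 8*13) - 158))*(-87) = (-108 + 120*((104 + 104) - 158))*(-87) = (-108 + 120*(208 - 158))*(-87) = (-108 + 120*50)*(-87) = (-108 + 6000)*(-87) = 5892*(-87) = -512604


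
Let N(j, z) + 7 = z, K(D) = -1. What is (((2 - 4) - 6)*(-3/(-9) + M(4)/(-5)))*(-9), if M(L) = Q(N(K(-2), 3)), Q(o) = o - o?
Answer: 24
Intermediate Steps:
N(j, z) = -7 + z
Q(o) = 0
M(L) = 0
(((2 - 4) - 6)*(-3/(-9) + M(4)/(-5)))*(-9) = (((2 - 4) - 6)*(-3/(-9) + 0/(-5)))*(-9) = ((-2 - 6)*(-3*(-1/9) + 0*(-1/5)))*(-9) = -8*(1/3 + 0)*(-9) = -8*1/3*(-9) = -8/3*(-9) = 24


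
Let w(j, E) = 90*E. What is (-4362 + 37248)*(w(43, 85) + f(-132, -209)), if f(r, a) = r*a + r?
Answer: 1154495916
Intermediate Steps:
f(r, a) = r + a*r (f(r, a) = a*r + r = r + a*r)
(-4362 + 37248)*(w(43, 85) + f(-132, -209)) = (-4362 + 37248)*(90*85 - 132*(1 - 209)) = 32886*(7650 - 132*(-208)) = 32886*(7650 + 27456) = 32886*35106 = 1154495916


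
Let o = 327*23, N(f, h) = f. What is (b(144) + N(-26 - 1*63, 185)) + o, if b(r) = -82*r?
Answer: -4376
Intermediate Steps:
o = 7521
(b(144) + N(-26 - 1*63, 185)) + o = (-82*144 + (-26 - 1*63)) + 7521 = (-11808 + (-26 - 63)) + 7521 = (-11808 - 89) + 7521 = -11897 + 7521 = -4376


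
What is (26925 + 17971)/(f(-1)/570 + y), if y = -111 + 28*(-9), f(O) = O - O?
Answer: -44896/363 ≈ -123.68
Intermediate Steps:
f(O) = 0
y = -363 (y = -111 - 252 = -363)
(26925 + 17971)/(f(-1)/570 + y) = (26925 + 17971)/(0/570 - 363) = 44896/((1/570)*0 - 363) = 44896/(0 - 363) = 44896/(-363) = 44896*(-1/363) = -44896/363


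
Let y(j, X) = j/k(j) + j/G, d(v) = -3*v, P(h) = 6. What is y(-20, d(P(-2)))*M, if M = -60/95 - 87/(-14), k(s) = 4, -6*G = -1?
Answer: -185625/266 ≈ -697.84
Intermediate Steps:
G = ⅙ (G = -⅙*(-1) = ⅙ ≈ 0.16667)
y(j, X) = 25*j/4 (y(j, X) = j/4 + j/(⅙) = j*(¼) + j*6 = j/4 + 6*j = 25*j/4)
M = 1485/266 (M = -60*1/95 - 87*(-1/14) = -12/19 + 87/14 = 1485/266 ≈ 5.5827)
y(-20, d(P(-2)))*M = ((25/4)*(-20))*(1485/266) = -125*1485/266 = -185625/266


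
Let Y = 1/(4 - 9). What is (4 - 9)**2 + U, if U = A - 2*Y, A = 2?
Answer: 137/5 ≈ 27.400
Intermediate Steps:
Y = -1/5 (Y = 1/(-5) = -1/5 ≈ -0.20000)
U = 12/5 (U = 2 - 2*(-1/5) = 2 + 2/5 = 12/5 ≈ 2.4000)
(4 - 9)**2 + U = (4 - 9)**2 + 12/5 = (-5)**2 + 12/5 = 25 + 12/5 = 137/5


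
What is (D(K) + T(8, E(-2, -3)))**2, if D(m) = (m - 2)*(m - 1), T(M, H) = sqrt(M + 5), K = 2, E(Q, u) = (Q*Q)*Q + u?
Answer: 13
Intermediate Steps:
E(Q, u) = u + Q**3 (E(Q, u) = Q**2*Q + u = Q**3 + u = u + Q**3)
T(M, H) = sqrt(5 + M)
D(m) = (-1 + m)*(-2 + m) (D(m) = (-2 + m)*(-1 + m) = (-1 + m)*(-2 + m))
(D(K) + T(8, E(-2, -3)))**2 = ((2 + 2**2 - 3*2) + sqrt(5 + 8))**2 = ((2 + 4 - 6) + sqrt(13))**2 = (0 + sqrt(13))**2 = (sqrt(13))**2 = 13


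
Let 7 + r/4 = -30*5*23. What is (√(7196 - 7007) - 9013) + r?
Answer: -22841 + 3*√21 ≈ -22827.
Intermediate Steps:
r = -13828 (r = -28 + 4*(-30*5*23) = -28 + 4*(-150*23) = -28 + 4*(-3450) = -28 - 13800 = -13828)
(√(7196 - 7007) - 9013) + r = (√(7196 - 7007) - 9013) - 13828 = (√189 - 9013) - 13828 = (3*√21 - 9013) - 13828 = (-9013 + 3*√21) - 13828 = -22841 + 3*√21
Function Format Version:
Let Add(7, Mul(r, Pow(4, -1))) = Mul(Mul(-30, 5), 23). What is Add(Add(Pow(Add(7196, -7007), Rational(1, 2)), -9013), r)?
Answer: Add(-22841, Mul(3, Pow(21, Rational(1, 2)))) ≈ -22827.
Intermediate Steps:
r = -13828 (r = Add(-28, Mul(4, Mul(Mul(-30, 5), 23))) = Add(-28, Mul(4, Mul(-150, 23))) = Add(-28, Mul(4, -3450)) = Add(-28, -13800) = -13828)
Add(Add(Pow(Add(7196, -7007), Rational(1, 2)), -9013), r) = Add(Add(Pow(Add(7196, -7007), Rational(1, 2)), -9013), -13828) = Add(Add(Pow(189, Rational(1, 2)), -9013), -13828) = Add(Add(Mul(3, Pow(21, Rational(1, 2))), -9013), -13828) = Add(Add(-9013, Mul(3, Pow(21, Rational(1, 2)))), -13828) = Add(-22841, Mul(3, Pow(21, Rational(1, 2))))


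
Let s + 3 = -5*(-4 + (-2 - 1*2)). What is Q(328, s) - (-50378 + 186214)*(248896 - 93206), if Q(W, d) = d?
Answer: -21148306803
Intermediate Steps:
s = 37 (s = -3 - 5*(-4 + (-2 - 1*2)) = -3 - 5*(-4 + (-2 - 2)) = -3 - 5*(-4 - 4) = -3 - 5*(-8) = -3 + 40 = 37)
Q(328, s) - (-50378 + 186214)*(248896 - 93206) = 37 - (-50378 + 186214)*(248896 - 93206) = 37 - 135836*155690 = 37 - 1*21148306840 = 37 - 21148306840 = -21148306803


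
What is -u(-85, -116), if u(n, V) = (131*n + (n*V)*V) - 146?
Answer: 1155041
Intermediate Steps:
u(n, V) = -146 + 131*n + n*V² (u(n, V) = (131*n + (V*n)*V) - 146 = (131*n + n*V²) - 146 = -146 + 131*n + n*V²)
-u(-85, -116) = -(-146 + 131*(-85) - 85*(-116)²) = -(-146 - 11135 - 85*13456) = -(-146 - 11135 - 1143760) = -1*(-1155041) = 1155041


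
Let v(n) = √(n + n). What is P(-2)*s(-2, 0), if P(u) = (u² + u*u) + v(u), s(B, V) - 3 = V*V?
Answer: 24 + 6*I ≈ 24.0 + 6.0*I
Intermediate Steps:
v(n) = √2*√n (v(n) = √(2*n) = √2*√n)
s(B, V) = 3 + V² (s(B, V) = 3 + V*V = 3 + V²)
P(u) = 2*u² + √2*√u (P(u) = (u² + u*u) + √2*√u = (u² + u²) + √2*√u = 2*u² + √2*√u)
P(-2)*s(-2, 0) = (2*(-2)² + √2*√(-2))*(3 + 0²) = (2*4 + √2*(I*√2))*(3 + 0) = (8 + 2*I)*3 = 24 + 6*I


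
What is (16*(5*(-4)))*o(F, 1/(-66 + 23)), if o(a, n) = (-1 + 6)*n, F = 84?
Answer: 1600/43 ≈ 37.209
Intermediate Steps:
o(a, n) = 5*n
(16*(5*(-4)))*o(F, 1/(-66 + 23)) = (16*(5*(-4)))*(5/(-66 + 23)) = (16*(-20))*(5/(-43)) = -1600*(-1)/43 = -320*(-5/43) = 1600/43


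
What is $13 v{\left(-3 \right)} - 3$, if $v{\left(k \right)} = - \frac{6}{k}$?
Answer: $23$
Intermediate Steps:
$13 v{\left(-3 \right)} - 3 = 13 \left(- \frac{6}{-3}\right) - 3 = 13 \left(\left(-6\right) \left(- \frac{1}{3}\right)\right) - 3 = 13 \cdot 2 - 3 = 26 - 3 = 23$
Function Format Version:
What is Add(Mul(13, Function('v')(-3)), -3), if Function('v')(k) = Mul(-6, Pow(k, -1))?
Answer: 23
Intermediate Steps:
Add(Mul(13, Function('v')(-3)), -3) = Add(Mul(13, Mul(-6, Pow(-3, -1))), -3) = Add(Mul(13, Mul(-6, Rational(-1, 3))), -3) = Add(Mul(13, 2), -3) = Add(26, -3) = 23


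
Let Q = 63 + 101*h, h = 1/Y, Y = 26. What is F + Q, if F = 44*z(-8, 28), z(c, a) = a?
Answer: 33771/26 ≈ 1298.9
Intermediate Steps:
h = 1/26 ≈ 0.038462
F = 1232 (F = 44*28 = 1232)
Q = 1739/26 (Q = 63 + 101*(1/26) = 63 + 101/26 = 1739/26 ≈ 66.885)
F + Q = 1232 + 1739/26 = 33771/26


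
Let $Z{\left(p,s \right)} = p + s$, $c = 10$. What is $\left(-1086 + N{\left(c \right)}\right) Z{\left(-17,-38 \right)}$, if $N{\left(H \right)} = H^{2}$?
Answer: $54230$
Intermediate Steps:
$\left(-1086 + N{\left(c \right)}\right) Z{\left(-17,-38 \right)} = \left(-1086 + 10^{2}\right) \left(-17 - 38\right) = \left(-1086 + 100\right) \left(-55\right) = \left(-986\right) \left(-55\right) = 54230$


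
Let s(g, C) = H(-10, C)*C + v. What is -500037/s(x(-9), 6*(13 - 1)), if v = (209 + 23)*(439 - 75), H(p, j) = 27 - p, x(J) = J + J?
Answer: -500037/87112 ≈ -5.7402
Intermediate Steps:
x(J) = 2*J
v = 84448 (v = 232*364 = 84448)
s(g, C) = 84448 + 37*C (s(g, C) = (27 - 1*(-10))*C + 84448 = (27 + 10)*C + 84448 = 37*C + 84448 = 84448 + 37*C)
-500037/s(x(-9), 6*(13 - 1)) = -500037/(84448 + 37*(6*(13 - 1))) = -500037/(84448 + 37*(6*12)) = -500037/(84448 + 37*72) = -500037/(84448 + 2664) = -500037/87112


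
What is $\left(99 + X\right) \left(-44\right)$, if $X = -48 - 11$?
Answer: $-1760$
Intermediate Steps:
$X = -59$ ($X = -48 - 11 = -59$)
$\left(99 + X\right) \left(-44\right) = \left(99 - 59\right) \left(-44\right) = 40 \left(-44\right) = -1760$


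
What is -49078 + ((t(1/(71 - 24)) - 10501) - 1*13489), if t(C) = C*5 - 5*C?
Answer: -73068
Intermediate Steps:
t(C) = 0 (t(C) = 5*C - 5*C = 0)
-49078 + ((t(1/(71 - 24)) - 10501) - 1*13489) = -49078 + ((0 - 10501) - 1*13489) = -49078 + (-10501 - 13489) = -49078 - 23990 = -73068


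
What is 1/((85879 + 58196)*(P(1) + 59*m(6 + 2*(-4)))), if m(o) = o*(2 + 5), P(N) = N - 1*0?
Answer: -1/118861875 ≈ -8.4131e-9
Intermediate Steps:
P(N) = N (P(N) = N + 0 = N)
m(o) = 7*o (m(o) = o*7 = 7*o)
1/((85879 + 58196)*(P(1) + 59*m(6 + 2*(-4)))) = 1/((85879 + 58196)*(1 + 59*(7*(6 + 2*(-4))))) = 1/(144075*(1 + 59*(7*(6 - 8)))) = 1/(144075*(1 + 59*(7*(-2)))) = 1/(144075*(1 + 59*(-14))) = 1/(144075*(1 - 826)) = (1/144075)/(-825) = (1/144075)*(-1/825) = -1/118861875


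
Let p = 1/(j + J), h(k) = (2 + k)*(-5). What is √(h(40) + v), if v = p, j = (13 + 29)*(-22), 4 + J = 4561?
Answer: I*√2771721057/3633 ≈ 14.491*I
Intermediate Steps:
J = 4557 (J = -4 + 4561 = 4557)
j = -924 (j = 42*(-22) = -924)
h(k) = -10 - 5*k
p = 1/3633 (p = 1/(-924 + 4557) = 1/3633 ≈ 0.00027525)
v = 1/3633 ≈ 0.00027525
√(h(40) + v) = √((-10 - 5*40) + 1/3633) = √((-10 - 200) + 1/3633) = √(-210 + 1/3633) = √(-762929/3633) = I*√2771721057/3633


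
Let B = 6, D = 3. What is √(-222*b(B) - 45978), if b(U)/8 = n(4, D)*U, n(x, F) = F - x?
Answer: 29*I*√42 ≈ 187.94*I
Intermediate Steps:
b(U) = -8*U (b(U) = 8*((3 - 1*4)*U) = 8*((3 - 4)*U) = 8*(-U) = -8*U)
√(-222*b(B) - 45978) = √(-(-1776)*6 - 45978) = √(-222*(-48) - 45978) = √(10656 - 45978) = √(-35322) = 29*I*√42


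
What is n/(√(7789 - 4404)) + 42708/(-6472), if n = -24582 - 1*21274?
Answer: -10677/1618 - 45856*√3385/3385 ≈ -794.76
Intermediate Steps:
n = -45856 (n = -24582 - 21274 = -45856)
n/(√(7789 - 4404)) + 42708/(-6472) = -45856/√(7789 - 4404) + 42708/(-6472) = -45856*√3385/3385 + 42708*(-1/6472) = -45856*√3385/3385 - 10677/1618 = -10677/1618 - 45856*√3385/3385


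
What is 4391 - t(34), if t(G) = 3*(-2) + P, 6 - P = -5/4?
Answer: 17559/4 ≈ 4389.8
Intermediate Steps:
P = 29/4 (P = 6 - (-5)/4 = 6 - 1*(-5/4) = 6 + 5/4 = 29/4 ≈ 7.2500)
t(G) = 5/4 (t(G) = 3*(-2) + 29/4 = -6 + 29/4 = 5/4)
4391 - t(34) = 4391 - 1*5/4 = 4391 - 5/4 = 17559/4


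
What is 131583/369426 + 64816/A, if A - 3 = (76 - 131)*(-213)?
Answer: 184685545/31369086 ≈ 5.8875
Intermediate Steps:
A = 11718 (A = 3 + (76 - 131)*(-213) = 3 - 55*(-213) = 3 + 11715 = 11718)
131583/369426 + 64816/A = 131583/369426 + 64816/11718 = 131583*(1/369426) + 64816*(1/11718) = 1907/5354 + 32408/5859 = 184685545/31369086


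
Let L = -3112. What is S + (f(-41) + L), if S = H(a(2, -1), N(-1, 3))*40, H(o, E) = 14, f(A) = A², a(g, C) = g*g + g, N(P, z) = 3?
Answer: -871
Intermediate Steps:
a(g, C) = g + g² (a(g, C) = g² + g = g + g²)
S = 560 (S = 14*40 = 560)
S + (f(-41) + L) = 560 + ((-41)² - 3112) = 560 + (1681 - 3112) = 560 - 1431 = -871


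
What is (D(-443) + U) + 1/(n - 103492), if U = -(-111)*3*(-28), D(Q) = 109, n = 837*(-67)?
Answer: -1470446766/159571 ≈ -9215.0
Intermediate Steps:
n = -56079
U = -9324 (U = -37*(-9)*(-28) = 333*(-28) = -9324)
(D(-443) + U) + 1/(n - 103492) = (109 - 9324) + 1/(-56079 - 103492) = -9215 + 1/(-159571) = -9215 - 1/159571 = -1470446766/159571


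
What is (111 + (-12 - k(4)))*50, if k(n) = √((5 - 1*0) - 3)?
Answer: 4950 - 50*√2 ≈ 4879.3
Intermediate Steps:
k(n) = √2 (k(n) = √((5 + 0) - 3) = √(5 - 3) = √2)
(111 + (-12 - k(4)))*50 = (111 + (-12 - √2))*50 = (99 - √2)*50 = 4950 - 50*√2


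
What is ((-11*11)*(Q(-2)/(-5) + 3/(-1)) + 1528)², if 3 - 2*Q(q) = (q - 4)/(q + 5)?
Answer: 15233409/4 ≈ 3.8084e+6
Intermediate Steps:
Q(q) = 3/2 - (-4 + q)/(2*(5 + q)) (Q(q) = 3/2 - (q - 4)/(2*(q + 5)) = 3/2 - (-4 + q)/(2*(5 + q)))
((-11*11)*(Q(-2)/(-5) + 3/(-1)) + 1528)² = ((-11*11)*(((19/2 - 2)/(5 - 2))/(-5) + 3/(-1)) + 1528)² = (-121*(((15/2)/3)*(-⅕) + 3*(-1)) + 1528)² = (-121*(((⅓)*(15/2))*(-⅕) - 3) + 1528)² = (-121*((5/2)*(-⅕) - 3) + 1528)² = (-121*(-½ - 3) + 1528)² = (-121*(-7/2) + 1528)² = (847/2 + 1528)² = (3903/2)² = 15233409/4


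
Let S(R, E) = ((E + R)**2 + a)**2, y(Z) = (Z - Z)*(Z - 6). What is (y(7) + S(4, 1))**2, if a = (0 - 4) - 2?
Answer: 130321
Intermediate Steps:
y(Z) = 0 (y(Z) = 0*(-6 + Z) = 0)
a = -6 (a = -4 - 2 = -6)
S(R, E) = (-6 + (E + R)**2)**2 (S(R, E) = ((E + R)**2 - 6)**2 = (-6 + (E + R)**2)**2)
(y(7) + S(4, 1))**2 = (0 + (-6 + (1 + 4)**2)**2)**2 = (0 + (-6 + 5**2)**2)**2 = (0 + (-6 + 25)**2)**2 = (0 + 19**2)**2 = (0 + 361)**2 = 361**2 = 130321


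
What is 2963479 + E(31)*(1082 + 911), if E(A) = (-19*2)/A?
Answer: 91792115/31 ≈ 2.9610e+6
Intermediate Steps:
E(A) = -38/A
2963479 + E(31)*(1082 + 911) = 2963479 + (-38/31)*(1082 + 911) = 2963479 - 38*1/31*1993 = 2963479 - 38/31*1993 = 2963479 - 75734/31 = 91792115/31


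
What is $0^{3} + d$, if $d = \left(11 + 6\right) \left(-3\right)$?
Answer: $-51$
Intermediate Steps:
$d = -51$ ($d = 17 \left(-3\right) = -51$)
$0^{3} + d = 0^{3} - 51 = 0 - 51 = -51$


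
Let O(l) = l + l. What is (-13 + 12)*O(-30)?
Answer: 60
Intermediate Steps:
O(l) = 2*l
(-13 + 12)*O(-30) = (-13 + 12)*(2*(-30)) = -1*(-60) = 60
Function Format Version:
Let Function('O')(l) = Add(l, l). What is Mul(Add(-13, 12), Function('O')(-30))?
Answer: 60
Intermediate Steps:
Function('O')(l) = Mul(2, l)
Mul(Add(-13, 12), Function('O')(-30)) = Mul(Add(-13, 12), Mul(2, -30)) = Mul(-1, -60) = 60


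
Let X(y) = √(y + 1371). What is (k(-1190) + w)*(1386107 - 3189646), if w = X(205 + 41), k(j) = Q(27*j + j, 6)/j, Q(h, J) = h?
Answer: -50499092 - 12624773*√33 ≈ -1.2302e+8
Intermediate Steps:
X(y) = √(1371 + y)
k(j) = 28 (k(j) = (27*j + j)/j = (28*j)/j = 28)
w = 7*√33 (w = √(1371 + (205 + 41)) = √(1371 + 246) = √1617 = 7*√33 ≈ 40.212)
(k(-1190) + w)*(1386107 - 3189646) = (28 + 7*√33)*(1386107 - 3189646) = (28 + 7*√33)*(-1803539) = -50499092 - 12624773*√33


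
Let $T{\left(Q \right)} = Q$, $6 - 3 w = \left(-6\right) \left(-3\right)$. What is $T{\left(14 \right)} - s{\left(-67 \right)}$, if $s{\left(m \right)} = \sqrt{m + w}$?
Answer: $14 - i \sqrt{71} \approx 14.0 - 8.4261 i$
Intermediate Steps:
$w = -4$ ($w = 2 - \frac{\left(-6\right) \left(-3\right)}{3} = 2 - 6 = -4$)
$s{\left(m \right)} = \sqrt{-4 + m}$ ($s{\left(m \right)} = \sqrt{m - 4} = \sqrt{-4 + m}$)
$T{\left(14 \right)} - s{\left(-67 \right)} = 14 - \sqrt{-4 - 67} = 14 - \sqrt{-71} = 14 - i \sqrt{71}$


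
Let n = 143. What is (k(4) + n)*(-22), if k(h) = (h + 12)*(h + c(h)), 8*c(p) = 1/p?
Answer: -4565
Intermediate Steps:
c(p) = 1/(8*p)
k(h) = (12 + h)*(h + 1/(8*h)) (k(h) = (h + 12)*(h + 1/(8*h)) = (12 + h)*(h + 1/(8*h)))
(k(4) + n)*(-22) = ((1/8 + 4**2 + 12*4 + (3/2)/4) + 143)*(-22) = ((1/8 + 16 + 48 + (3/2)*(1/4)) + 143)*(-22) = ((1/8 + 16 + 48 + 3/8) + 143)*(-22) = (129/2 + 143)*(-22) = (415/2)*(-22) = -4565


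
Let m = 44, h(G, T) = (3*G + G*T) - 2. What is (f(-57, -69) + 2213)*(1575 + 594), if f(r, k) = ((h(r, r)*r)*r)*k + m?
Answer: -1495695764331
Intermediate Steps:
h(G, T) = -2 + 3*G + G*T
f(r, k) = 44 + k*r²*(-2 + r² + 3*r) (f(r, k) = (((-2 + 3*r + r*r)*r)*r)*k + 44 = (((-2 + 3*r + r²)*r)*r)*k + 44 = (((-2 + r² + 3*r)*r)*r)*k + 44 = ((r*(-2 + r² + 3*r))*r)*k + 44 = (r²*(-2 + r² + 3*r))*k + 44 = k*r²*(-2 + r² + 3*r) + 44 = 44 + k*r²*(-2 + r² + 3*r))
(f(-57, -69) + 2213)*(1575 + 594) = ((44 - 69*(-57)²*(-2 + (-57)² + 3*(-57))) + 2213)*(1575 + 594) = ((44 - 69*3249*(-2 + 3249 - 171)) + 2213)*2169 = ((44 - 69*3249*3076) + 2213)*2169 = ((44 - 689580756) + 2213)*2169 = (-689580712 + 2213)*2169 = -689578499*2169 = -1495695764331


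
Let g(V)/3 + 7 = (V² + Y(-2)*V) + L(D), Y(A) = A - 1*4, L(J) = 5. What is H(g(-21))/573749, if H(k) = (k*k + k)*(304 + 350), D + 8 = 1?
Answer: 1880066880/573749 ≈ 3276.8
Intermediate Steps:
D = -7 (D = -8 + 1 = -7)
Y(A) = -4 + A (Y(A) = A - 4 = -4 + A)
g(V) = -6 - 18*V + 3*V² (g(V) = -21 + 3*((V² + (-4 - 2)*V) + 5) = -21 + 3*((V² - 6*V) + 5) = -21 + 3*(5 + V² - 6*V) = -21 + (15 - 18*V + 3*V²) = -6 - 18*V + 3*V²)
H(k) = 654*k + 654*k² (H(k) = (k² + k)*654 = (k + k²)*654 = 654*k + 654*k²)
H(g(-21))/573749 = (654*(-6 - 18*(-21) + 3*(-21)²)*(1 + (-6 - 18*(-21) + 3*(-21)²)))/573749 = (654*(-6 + 378 + 3*441)*(1 + (-6 + 378 + 3*441)))*(1/573749) = (654*(-6 + 378 + 1323)*(1 + (-6 + 378 + 1323)))*(1/573749) = (654*1695*(1 + 1695))*(1/573749) = (654*1695*1696)*(1/573749) = 1880066880*(1/573749) = 1880066880/573749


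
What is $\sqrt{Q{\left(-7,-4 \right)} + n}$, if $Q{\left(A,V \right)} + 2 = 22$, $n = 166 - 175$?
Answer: $\sqrt{11} \approx 3.3166$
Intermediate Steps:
$n = -9$ ($n = 166 - 175 = -9$)
$Q{\left(A,V \right)} = 20$ ($Q{\left(A,V \right)} = -2 + 22 = 20$)
$\sqrt{Q{\left(-7,-4 \right)} + n} = \sqrt{20 - 9} = \sqrt{11}$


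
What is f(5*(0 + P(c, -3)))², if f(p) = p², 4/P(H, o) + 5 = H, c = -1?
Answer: 10000/81 ≈ 123.46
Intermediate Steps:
P(H, o) = 4/(-5 + H)
f(5*(0 + P(c, -3)))² = ((5*(0 + 4/(-5 - 1)))²)² = ((5*(0 + 4/(-6)))²)² = ((5*(0 + 4*(-⅙)))²)² = ((5*(0 - ⅔))²)² = ((5*(-⅔))²)² = ((-10/3)²)² = (100/9)² = 10000/81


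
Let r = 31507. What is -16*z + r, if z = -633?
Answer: 41635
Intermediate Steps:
-16*z + r = -16*(-633) + 31507 = 10128 + 31507 = 41635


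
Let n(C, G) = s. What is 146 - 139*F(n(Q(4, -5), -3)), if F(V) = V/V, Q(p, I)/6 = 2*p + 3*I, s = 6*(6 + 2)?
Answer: 7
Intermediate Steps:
s = 48 (s = 6*8 = 48)
Q(p, I) = 12*p + 18*I (Q(p, I) = 6*(2*p + 3*I) = 12*p + 18*I)
n(C, G) = 48
F(V) = 1
146 - 139*F(n(Q(4, -5), -3)) = 146 - 139*1 = 146 - 139 = 7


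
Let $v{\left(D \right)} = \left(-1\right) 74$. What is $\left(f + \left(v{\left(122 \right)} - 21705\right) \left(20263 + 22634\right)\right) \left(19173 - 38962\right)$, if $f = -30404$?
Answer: $18488549380763$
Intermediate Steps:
$v{\left(D \right)} = -74$
$\left(f + \left(v{\left(122 \right)} - 21705\right) \left(20263 + 22634\right)\right) \left(19173 - 38962\right) = \left(-30404 + \left(-74 - 21705\right) \left(20263 + 22634\right)\right) \left(19173 - 38962\right) = \left(-30404 - 934253763\right) \left(-19789\right) = \left(-934284167\right) \left(-19789\right) = 18488549380763$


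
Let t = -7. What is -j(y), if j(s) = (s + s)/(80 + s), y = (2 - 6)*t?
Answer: -14/27 ≈ -0.51852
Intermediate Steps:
y = 28 (y = (2 - 6)*(-7) = -4*(-7) = 28)
j(s) = 2*s/(80 + s) (j(s) = (2*s)/(80 + s) = 2*s/(80 + s))
-j(y) = -2*28/(80 + 28) = -2*28/108 = -1*14/27 = -14/27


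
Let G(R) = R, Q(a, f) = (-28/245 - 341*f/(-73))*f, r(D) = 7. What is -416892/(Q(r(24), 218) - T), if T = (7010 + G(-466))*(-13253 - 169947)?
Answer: -88763255/255304706607 ≈ -0.00034768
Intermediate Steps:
Q(a, f) = f*(-4/35 + 341*f/73) (Q(a, f) = (-28*1/245 - 341*f*(-1/73))*f = (-4/35 + 341*f/73)*f = f*(-4/35 + 341*f/73))
T = -1198860800 (T = (7010 - 466)*(-13253 - 169947) = 6544*(-183200) = -1198860800)
-416892/(Q(r(24), 218) - T) = -416892/((1/2555)*218*(-292 + 11935*218) - 1*(-1198860800)) = -416892/((1/2555)*218*(-292 + 2601830) + 1198860800) = -416892/((1/2555)*218*2601538 + 1198860800) = -416892/(567135284/2555 + 1198860800) = -416892/3063656479284/2555 = -416892*2555/3063656479284 = -88763255/255304706607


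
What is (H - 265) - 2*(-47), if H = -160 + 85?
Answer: -246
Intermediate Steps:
H = -75
(H - 265) - 2*(-47) = (-75 - 265) - 2*(-47) = -340 + 94 = -246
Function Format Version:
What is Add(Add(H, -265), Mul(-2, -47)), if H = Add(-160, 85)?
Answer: -246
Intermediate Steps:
H = -75
Add(Add(H, -265), Mul(-2, -47)) = Add(Add(-75, -265), Mul(-2, -47)) = Add(-340, 94) = -246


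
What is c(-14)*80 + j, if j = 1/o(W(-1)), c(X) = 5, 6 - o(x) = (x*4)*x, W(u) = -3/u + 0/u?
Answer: 11999/30 ≈ 399.97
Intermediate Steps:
W(u) = -3/u (W(u) = -3/u + 0 = -3/u)
o(x) = 6 - 4*x**2 (o(x) = 6 - x*4*x = 6 - 4*x*x = 6 - 4*x**2)
j = -1/30 (j = 1/(6 - 4*(-3/(-1))**2) = 1/(6 - 4*(-3*(-1))**2) = 1/(6 - 4*3**2) = 1/(6 - 4*9) = 1/(6 - 36) = 1/(-30) = -1/30 ≈ -0.033333)
c(-14)*80 + j = 5*80 - 1/30 = 400 - 1/30 = 11999/30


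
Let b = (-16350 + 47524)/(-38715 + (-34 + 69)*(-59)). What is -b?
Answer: 15587/20390 ≈ 0.76444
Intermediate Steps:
b = -15587/20390 (b = 31174/(-38715 + 35*(-59)) = 31174/(-38715 - 2065) = 31174/(-40780) = 31174*(-1/40780) = -15587/20390 ≈ -0.76444)
-b = -1*(-15587/20390) = 15587/20390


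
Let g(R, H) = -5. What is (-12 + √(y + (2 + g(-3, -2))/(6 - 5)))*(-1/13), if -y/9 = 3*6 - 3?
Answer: 12/13 - I*√138/13 ≈ 0.92308 - 0.90364*I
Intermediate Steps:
y = -135 (y = -9*(3*6 - 3) = -9*(18 - 3) = -9*15 = -135)
(-12 + √(y + (2 + g(-3, -2))/(6 - 5)))*(-1/13) = (-12 + √(-135 + (2 - 5)/(6 - 5)))*(-1/13) = (-12 + √(-135 - 3/1))*(-1*1/13) = (-12 + √(-135 - 3*1))*(-1/13) = (-12 + √(-135 - 3))*(-1/13) = (-12 + √(-138))*(-1/13) = (-12 + I*√138)*(-1/13) = 12/13 - I*√138/13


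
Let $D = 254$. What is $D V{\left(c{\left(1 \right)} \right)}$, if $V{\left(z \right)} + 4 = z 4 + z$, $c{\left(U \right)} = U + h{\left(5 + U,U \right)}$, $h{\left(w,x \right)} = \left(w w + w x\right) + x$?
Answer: $54864$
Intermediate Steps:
$h{\left(w,x \right)} = x + w^{2} + w x$ ($h{\left(w,x \right)} = \left(w^{2} + w x\right) + x = x + w^{2} + w x$)
$c{\left(U \right)} = \left(5 + U\right)^{2} + 2 U + U \left(5 + U\right)$ ($c{\left(U \right)} = U + \left(U + \left(5 + U\right)^{2} + \left(5 + U\right) U\right) = U + \left(U + \left(5 + U\right)^{2} + U \left(5 + U\right)\right) = \left(5 + U\right)^{2} + 2 U + U \left(5 + U\right)$)
$V{\left(z \right)} = -4 + 5 z$ ($V{\left(z \right)} = -4 + \left(z 4 + z\right) = -4 + \left(4 z + z\right) = -4 + 5 z$)
$D V{\left(c{\left(1 \right)} \right)} = 254 \left(-4 + 5 \left(25 + 2 \cdot 1^{2} + 17 \cdot 1\right)\right) = 254 \left(-4 + 5 \left(25 + 2 \cdot 1 + 17\right)\right) = 254 \left(-4 + 5 \left(25 + 2 + 17\right)\right) = 254 \left(-4 + 5 \cdot 44\right) = 254 \left(-4 + 220\right) = 254 \cdot 216 = 54864$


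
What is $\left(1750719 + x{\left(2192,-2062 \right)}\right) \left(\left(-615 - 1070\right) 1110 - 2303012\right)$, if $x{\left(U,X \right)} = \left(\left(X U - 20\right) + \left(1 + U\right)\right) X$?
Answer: $-38884516014051842$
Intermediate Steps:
$x{\left(U,X \right)} = X \left(-19 + U + U X\right)$ ($x{\left(U,X \right)} = \left(\left(U X - 20\right) + \left(1 + U\right)\right) X = \left(\left(-20 + U X\right) + \left(1 + U\right)\right) X = \left(-19 + U + U X\right) X = X \left(-19 + U + U X\right)$)
$\left(1750719 + x{\left(2192,-2062 \right)}\right) \left(\left(-615 - 1070\right) 1110 - 2303012\right) = \left(1750719 - 2062 \left(-19 + 2192 + 2192 \left(-2062\right)\right)\right) \left(\left(-615 - 1070\right) 1110 - 2303012\right) = \left(1750719 - 2062 \left(-19 + 2192 - 4519904\right)\right) \left(\left(-1685\right) 1110 - 2303012\right) = \left(1750719 - -9315561322\right) \left(-1870350 - 2303012\right) = \left(1750719 + 9315561322\right) \left(-4173362\right) = 9317312041 \left(-4173362\right) = -38884516014051842$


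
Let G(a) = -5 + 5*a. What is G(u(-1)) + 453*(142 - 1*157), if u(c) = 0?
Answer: -6800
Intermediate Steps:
G(u(-1)) + 453*(142 - 1*157) = (-5 + 5*0) + 453*(142 - 1*157) = (-5 + 0) + 453*(142 - 157) = -5 + 453*(-15) = -5 - 6795 = -6800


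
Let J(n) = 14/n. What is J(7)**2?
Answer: 4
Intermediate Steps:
J(7)**2 = (14/7)**2 = (14*(1/7))**2 = 2**2 = 4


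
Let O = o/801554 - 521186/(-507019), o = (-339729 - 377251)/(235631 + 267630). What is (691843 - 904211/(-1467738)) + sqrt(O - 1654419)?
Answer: 1015445165345/1467738 + I*sqrt(142988289257628847811591886062840729255)/9296674286211013 ≈ 6.9184e+5 + 1286.2*I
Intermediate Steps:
o = -65180/45751 (o = -716980/503261 = -716980*1/503261 = -65180/45751 ≈ -1.4247)
O = 9556423145243812/9296674286211013 (O = -65180/45751/801554 - 521186/(-507019) = -65180/45751*1/801554 - 521186*(-1/507019) = -32590/18335948527 + 521186/507019 = 9556423145243812/9296674286211013 ≈ 1.0279)
(691843 - 904211/(-1467738)) + sqrt(O - 1654419) = (691843 - 904211/(-1467738)) + sqrt(9556423145243812/9296674286211013 - 1654419) = (691843 - 904211*(-1/1467738)) + sqrt(-15380585019495792672635/9296674286211013) = (691843 + 904211/1467738) + I*sqrt(142988289257628847811591886062840729255)/9296674286211013 = 1015445165345/1467738 + I*sqrt(142988289257628847811591886062840729255)/9296674286211013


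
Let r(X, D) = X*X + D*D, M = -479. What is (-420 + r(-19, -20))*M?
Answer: -163339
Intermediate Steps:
r(X, D) = D² + X² (r(X, D) = X² + D² = D² + X²)
(-420 + r(-19, -20))*M = (-420 + ((-20)² + (-19)²))*(-479) = (-420 + (400 + 361))*(-479) = (-420 + 761)*(-479) = 341*(-479) = -163339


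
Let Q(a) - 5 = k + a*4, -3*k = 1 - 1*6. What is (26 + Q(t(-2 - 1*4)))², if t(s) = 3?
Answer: 17956/9 ≈ 1995.1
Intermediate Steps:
k = 5/3 (k = -(1 - 1*6)/3 = -(1 - 6)/3 = -⅓*(-5) = 5/3 ≈ 1.6667)
Q(a) = 20/3 + 4*a (Q(a) = 5 + (5/3 + a*4) = 5 + (5/3 + 4*a) = 20/3 + 4*a)
(26 + Q(t(-2 - 1*4)))² = (26 + (20/3 + 4*3))² = (26 + (20/3 + 12))² = (26 + 56/3)² = (134/3)² = 17956/9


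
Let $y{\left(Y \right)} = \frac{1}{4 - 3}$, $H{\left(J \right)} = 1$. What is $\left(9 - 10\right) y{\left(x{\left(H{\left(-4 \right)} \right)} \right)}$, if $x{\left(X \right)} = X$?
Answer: $-1$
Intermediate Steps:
$y{\left(Y \right)} = 1$ ($y{\left(Y \right)} = 1^{-1} = 1$)
$\left(9 - 10\right) y{\left(x{\left(H{\left(-4 \right)} \right)} \right)} = \left(9 - 10\right) 1 = \left(-1\right) 1 = -1$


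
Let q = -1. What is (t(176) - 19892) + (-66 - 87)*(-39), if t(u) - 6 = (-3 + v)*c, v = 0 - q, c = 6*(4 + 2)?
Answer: -13991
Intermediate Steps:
c = 36 (c = 6*6 = 36)
v = 1 (v = 0 - 1*(-1) = 0 + 1 = 1)
t(u) = -66 (t(u) = 6 + (-3 + 1)*36 = 6 - 2*36 = 6 - 72 = -66)
(t(176) - 19892) + (-66 - 87)*(-39) = (-66 - 19892) + (-66 - 87)*(-39) = -19958 - 153*(-39) = -19958 + 5967 = -13991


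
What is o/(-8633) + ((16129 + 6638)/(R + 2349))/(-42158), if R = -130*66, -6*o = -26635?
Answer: -582956299097/1133886268617 ≈ -0.51412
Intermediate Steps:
o = 26635/6 (o = -1/6*(-26635) = 26635/6 ≈ 4439.2)
R = -8580
o/(-8633) + ((16129 + 6638)/(R + 2349))/(-42158) = (26635/6)/(-8633) + ((16129 + 6638)/(-8580 + 2349))/(-42158) = (26635/6)*(-1/8633) + (22767/(-6231))*(-1/42158) = -26635/51798 + (22767*(-1/6231))*(-1/42158) = -26635/51798 - 7589/2077*(-1/42158) = -26635/51798 + 7589/87562166 = -582956299097/1133886268617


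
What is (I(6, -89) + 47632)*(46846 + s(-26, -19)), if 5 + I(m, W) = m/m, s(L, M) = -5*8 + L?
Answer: 2228037840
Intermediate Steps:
s(L, M) = -40 + L
I(m, W) = -4 (I(m, W) = -5 + m/m = -5 + 1 = -4)
(I(6, -89) + 47632)*(46846 + s(-26, -19)) = (-4 + 47632)*(46846 + (-40 - 26)) = 47628*(46846 - 66) = 47628*46780 = 2228037840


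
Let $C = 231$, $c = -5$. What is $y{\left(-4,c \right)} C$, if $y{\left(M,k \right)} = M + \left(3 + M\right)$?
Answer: $-1155$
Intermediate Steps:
$y{\left(M,k \right)} = 3 + 2 M$
$y{\left(-4,c \right)} C = \left(3 + 2 \left(-4\right)\right) 231 = \left(3 - 8\right) 231 = \left(-5\right) 231 = -1155$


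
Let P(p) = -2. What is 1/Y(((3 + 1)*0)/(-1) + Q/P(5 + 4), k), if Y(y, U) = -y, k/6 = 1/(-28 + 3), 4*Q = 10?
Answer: ⅘ ≈ 0.80000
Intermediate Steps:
Q = 5/2 (Q = (¼)*10 = 5/2 ≈ 2.5000)
k = -6/25 (k = 6/(-28 + 3) = 6/(-25) = 6*(-1/25) = -6/25 ≈ -0.24000)
1/Y(((3 + 1)*0)/(-1) + Q/P(5 + 4), k) = 1/(-(((3 + 1)*0)/(-1) + (5/2)/(-2))) = 1/(-((4*0)*(-1) + (5/2)*(-½))) = 1/(-(0*(-1) - 5/4)) = 1/(-(0 - 5/4)) = 1/(-1*(-5/4)) = 1/(5/4) = ⅘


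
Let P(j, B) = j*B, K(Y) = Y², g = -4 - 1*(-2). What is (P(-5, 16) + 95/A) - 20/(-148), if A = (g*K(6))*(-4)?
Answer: -847525/10656 ≈ -79.535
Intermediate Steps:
g = -2 (g = -4 + 2 = -2)
P(j, B) = B*j
A = 288 (A = -2*6²*(-4) = -2*36*(-4) = -72*(-4) = 288)
(P(-5, 16) + 95/A) - 20/(-148) = (16*(-5) + 95/288) - 20/(-148) = (-80 + 95*(1/288)) - 20*(-1/148) = (-80 + 95/288) + 5/37 = -22945/288 + 5/37 = -847525/10656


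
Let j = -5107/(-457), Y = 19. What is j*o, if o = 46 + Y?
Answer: 331955/457 ≈ 726.38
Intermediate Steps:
j = 5107/457 (j = -5107*(-1/457) = 5107/457 ≈ 11.175)
o = 65 (o = 46 + 19 = 65)
j*o = (5107/457)*65 = 331955/457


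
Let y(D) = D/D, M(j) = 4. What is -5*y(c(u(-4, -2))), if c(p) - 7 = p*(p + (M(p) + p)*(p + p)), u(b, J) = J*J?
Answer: -5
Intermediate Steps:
u(b, J) = J²
c(p) = 7 + p*(p + 2*p*(4 + p)) (c(p) = 7 + p*(p + (4 + p)*(p + p)) = 7 + p*(p + (4 + p)*(2*p)) = 7 + p*(p + 2*p*(4 + p)))
y(D) = 1
-5*y(c(u(-4, -2))) = -5*1 = -5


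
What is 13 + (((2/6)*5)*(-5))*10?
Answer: -211/3 ≈ -70.333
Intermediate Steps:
13 + (((2/6)*5)*(-5))*10 = 13 + (((2*(1/6))*5)*(-5))*10 = 13 + (((1/3)*5)*(-5))*10 = 13 + ((5/3)*(-5))*10 = 13 - 25/3*10 = 13 - 250/3 = -211/3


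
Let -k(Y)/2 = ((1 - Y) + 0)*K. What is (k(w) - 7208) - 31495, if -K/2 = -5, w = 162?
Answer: -35483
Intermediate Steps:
K = 10 (K = -2*(-5) = 10)
k(Y) = -20 + 20*Y (k(Y) = -2*((1 - Y) + 0)*10 = -2*(1 - Y)*10 = -2*(10 - 10*Y) = -20 + 20*Y)
(k(w) - 7208) - 31495 = ((-20 + 20*162) - 7208) - 31495 = ((-20 + 3240) - 7208) - 31495 = (3220 - 7208) - 31495 = -3988 - 31495 = -35483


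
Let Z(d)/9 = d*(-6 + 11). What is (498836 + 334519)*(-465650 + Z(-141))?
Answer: -393339393225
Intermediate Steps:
Z(d) = 45*d (Z(d) = 9*(d*(-6 + 11)) = 9*(d*5) = 9*(5*d) = 45*d)
(498836 + 334519)*(-465650 + Z(-141)) = (498836 + 334519)*(-465650 + 45*(-141)) = 833355*(-465650 - 6345) = 833355*(-471995) = -393339393225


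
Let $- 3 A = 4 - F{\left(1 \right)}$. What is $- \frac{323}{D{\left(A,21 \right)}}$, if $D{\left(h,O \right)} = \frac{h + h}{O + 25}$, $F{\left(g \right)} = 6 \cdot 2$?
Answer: $- \frac{22287}{8} \approx -2785.9$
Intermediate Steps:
$F{\left(g \right)} = 12$
$A = \frac{8}{3}$ ($A = - \frac{4 - 12}{3} = \left(- \frac{1}{3}\right) \left(-8\right) = \frac{8}{3} \approx 2.6667$)
$D{\left(h,O \right)} = \frac{2 h}{25 + O}$
$- \frac{323}{D{\left(A,21 \right)}} = - \frac{323}{2 \cdot \frac{8}{3} \frac{1}{25 + 21}} = - \frac{323}{2 \cdot \frac{8}{3} \cdot \frac{1}{46}} = - \frac{323}{\frac{8}{69}} = \left(-323\right) \frac{69}{8} = - \frac{22287}{8}$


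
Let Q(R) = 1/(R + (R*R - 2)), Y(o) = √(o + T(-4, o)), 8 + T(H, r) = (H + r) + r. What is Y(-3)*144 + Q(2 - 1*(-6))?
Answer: 1/70 + 144*I*√21 ≈ 0.014286 + 659.89*I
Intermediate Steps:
T(H, r) = -8 + H + 2*r (T(H, r) = -8 + ((H + r) + r) = -8 + (H + 2*r) = -8 + H + 2*r)
Y(o) = √(-12 + 3*o) (Y(o) = √(o + (-8 - 4 + 2*o)) = √(o + (-12 + 2*o)) = √(-12 + 3*o))
Q(R) = 1/(-2 + R + R²) (Q(R) = 1/(R + (R² - 2)) = 1/(R + (-2 + R²)) = 1/(-2 + R + R²))
Y(-3)*144 + Q(2 - 1*(-6)) = √(-12 + 3*(-3))*144 + 1/(-2 + (2 - 1*(-6)) + (2 - 1*(-6))²) = √(-12 - 9)*144 + 1/(-2 + (2 + 6) + (2 + 6)²) = √(-21)*144 + 1/(-2 + 8 + 8²) = (I*√21)*144 + 1/(-2 + 8 + 64) = 144*I*√21 + 1/70 = 1/70 + 144*I*√21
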